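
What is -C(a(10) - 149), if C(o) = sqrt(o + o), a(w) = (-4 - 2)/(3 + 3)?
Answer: -10*I*sqrt(3) ≈ -17.32*I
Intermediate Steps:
a(w) = -1 (a(w) = -6/6 = -6*1/6 = -1)
C(o) = sqrt(2)*sqrt(o) (C(o) = sqrt(2*o) = sqrt(2)*sqrt(o))
-C(a(10) - 149) = -sqrt(2)*sqrt(-1 - 149) = -sqrt(2)*sqrt(-150) = -sqrt(2)*5*I*sqrt(6) = -10*I*sqrt(3)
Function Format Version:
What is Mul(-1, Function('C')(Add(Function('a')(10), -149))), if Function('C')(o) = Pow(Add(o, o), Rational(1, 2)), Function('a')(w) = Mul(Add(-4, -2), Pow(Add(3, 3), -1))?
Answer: Mul(-10, I, Pow(3, Rational(1, 2))) ≈ Mul(-17.320, I)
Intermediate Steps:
Function('a')(w) = -1 (Function('a')(w) = Mul(-6, Pow(6, -1)) = Mul(-6, Rational(1, 6)) = -1)
Function('C')(o) = Mul(Pow(2, Rational(1, 2)), Pow(o, Rational(1, 2))) (Function('C')(o) = Pow(Mul(2, o), Rational(1, 2)) = Mul(Pow(2, Rational(1, 2)), Pow(o, Rational(1, 2))))
Mul(-1, Function('C')(Add(Function('a')(10), -149))) = Mul(-1, Mul(Pow(2, Rational(1, 2)), Pow(Add(-1, -149), Rational(1, 2)))) = Mul(-1, Mul(Pow(2, Rational(1, 2)), Pow(-150, Rational(1, 2)))) = Mul(-1, Mul(Pow(2, Rational(1, 2)), Mul(5, I, Pow(6, Rational(1, 2))))) = Mul(-1, Mul(10, I, Pow(3, Rational(1, 2)))) = Mul(-10, I, Pow(3, Rational(1, 2)))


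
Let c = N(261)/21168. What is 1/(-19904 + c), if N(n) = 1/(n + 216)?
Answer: -10097136/200973394943 ≈ -5.0241e-5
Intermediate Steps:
N(n) = 1/(216 + n)
c = 1/10097136 (c = 1/((216 + 261)*21168) = (1/21168)/477 = (1/477)*(1/21168) = 1/10097136 ≈ 9.9038e-8)
1/(-19904 + c) = 1/(-19904 + 1/10097136) = 1/(-200973394943/10097136) = -10097136/200973394943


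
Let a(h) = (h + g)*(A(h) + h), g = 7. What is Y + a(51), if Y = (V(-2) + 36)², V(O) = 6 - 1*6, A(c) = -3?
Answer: 4080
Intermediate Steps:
V(O) = 0 (V(O) = 6 - 6 = 0)
Y = 1296 (Y = (0 + 36)² = 36² = 1296)
a(h) = (-3 + h)*(7 + h) (a(h) = (h + 7)*(-3 + h) = (7 + h)*(-3 + h) = (-3 + h)*(7 + h))
Y + a(51) = 1296 + (-21 + 51² + 4*51) = 1296 + (-21 + 2601 + 204) = 1296 + 2784 = 4080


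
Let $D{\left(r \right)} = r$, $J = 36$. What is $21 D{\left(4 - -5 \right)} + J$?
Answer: $225$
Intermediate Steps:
$21 D{\left(4 - -5 \right)} + J = 21 \left(4 - -5\right) + 36 = 21 \left(4 + 5\right) + 36 = 21 \cdot 9 + 36 = 189 + 36 = 225$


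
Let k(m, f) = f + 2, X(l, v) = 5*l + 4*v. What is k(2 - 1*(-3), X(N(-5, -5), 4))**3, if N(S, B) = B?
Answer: -343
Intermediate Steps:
X(l, v) = 4*v + 5*l
k(m, f) = 2 + f
k(2 - 1*(-3), X(N(-5, -5), 4))**3 = (2 + (4*4 + 5*(-5)))**3 = (2 + (16 - 25))**3 = (2 - 9)**3 = (-7)**3 = -343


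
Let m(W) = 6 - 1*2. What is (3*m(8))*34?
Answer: 408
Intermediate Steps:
m(W) = 4 (m(W) = 6 - 2 = 4)
(3*m(8))*34 = (3*4)*34 = 12*34 = 408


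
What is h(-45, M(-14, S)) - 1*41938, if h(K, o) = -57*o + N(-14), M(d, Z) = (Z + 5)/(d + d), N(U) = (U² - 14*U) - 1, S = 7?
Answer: -290658/7 ≈ -41523.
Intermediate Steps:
N(U) = -1 + U² - 14*U
M(d, Z) = (5 + Z)/(2*d) (M(d, Z) = (5 + Z)/((2*d)) = (5 + Z)*(1/(2*d)) = (5 + Z)/(2*d))
h(K, o) = 391 - 57*o (h(K, o) = -57*o + (-1 + (-14)² - 14*(-14)) = -57*o + (-1 + 196 + 196) = -57*o + 391 = 391 - 57*o)
h(-45, M(-14, S)) - 1*41938 = (391 - 57*(5 + 7)/(2*(-14))) - 1*41938 = (391 - 57*(-1)*12/(2*14)) - 41938 = (391 - 57*(-3/7)) - 41938 = (391 + 171/7) - 41938 = 2908/7 - 41938 = -290658/7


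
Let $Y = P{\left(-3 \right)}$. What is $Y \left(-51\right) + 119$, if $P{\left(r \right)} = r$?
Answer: $272$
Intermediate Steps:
$Y = -3$
$Y \left(-51\right) + 119 = \left(-3\right) \left(-51\right) + 119 = 153 + 119 = 272$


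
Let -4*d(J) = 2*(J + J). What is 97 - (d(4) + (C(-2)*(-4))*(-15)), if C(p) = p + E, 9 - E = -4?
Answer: -559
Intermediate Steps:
E = 13 (E = 9 - 1*(-4) = 9 + 4 = 13)
C(p) = 13 + p (C(p) = p + 13 = 13 + p)
d(J) = -J (d(J) = -(J + J)/2 = -2*J/2 = -J)
97 - (d(4) + (C(-2)*(-4))*(-15)) = 97 - (-1*4 + ((13 - 2)*(-4))*(-15)) = 97 - (-4 + (11*(-4))*(-15)) = 97 - (-4 - 44*(-15)) = 97 - (-4 + 660) = 97 - 1*656 = 97 - 656 = -559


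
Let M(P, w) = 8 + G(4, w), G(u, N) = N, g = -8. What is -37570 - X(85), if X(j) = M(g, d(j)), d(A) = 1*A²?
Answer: -44803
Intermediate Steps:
d(A) = A²
M(P, w) = 8 + w
X(j) = 8 + j²
-37570 - X(85) = -37570 - (8 + 85²) = -37570 - (8 + 7225) = -37570 - 1*7233 = -37570 - 7233 = -44803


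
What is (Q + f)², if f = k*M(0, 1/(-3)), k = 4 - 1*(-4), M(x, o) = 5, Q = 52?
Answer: 8464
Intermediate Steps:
k = 8 (k = 4 + 4 = 8)
f = 40 (f = 8*5 = 40)
(Q + f)² = (52 + 40)² = 92² = 8464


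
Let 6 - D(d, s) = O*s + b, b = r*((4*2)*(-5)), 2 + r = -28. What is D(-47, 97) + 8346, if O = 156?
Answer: -7980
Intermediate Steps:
r = -30 (r = -2 - 28 = -30)
b = 1200 (b = -30*4*2*(-5) = -240*(-5) = -30*(-40) = 1200)
D(d, s) = -1194 - 156*s (D(d, s) = 6 - (156*s + 1200) = 6 - (1200 + 156*s) = 6 + (-1200 - 156*s) = -1194 - 156*s)
D(-47, 97) + 8346 = (-1194 - 156*97) + 8346 = (-1194 - 15132) + 8346 = -16326 + 8346 = -7980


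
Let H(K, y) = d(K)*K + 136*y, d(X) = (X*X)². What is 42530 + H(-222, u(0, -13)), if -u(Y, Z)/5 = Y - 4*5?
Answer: -539218553502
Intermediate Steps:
d(X) = X⁴ (d(X) = (X²)² = X⁴)
u(Y, Z) = 100 - 5*Y (u(Y, Z) = -5*(Y - 4*5) = -5*(Y - 20) = -5*(-20 + Y) = 100 - 5*Y)
H(K, y) = K⁵ + 136*y (H(K, y) = K⁴*K + 136*y = K⁵ + 136*y)
42530 + H(-222, u(0, -13)) = 42530 + ((-222)⁵ + 136*(100 - 5*0)) = 42530 + (-539218609632 + 136*(100 + 0)) = 42530 + (-539218609632 + 136*100) = 42530 + (-539218609632 + 13600) = 42530 - 539218596032 = -539218553502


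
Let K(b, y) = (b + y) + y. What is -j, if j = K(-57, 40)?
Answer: -23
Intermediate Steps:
K(b, y) = b + 2*y
j = 23 (j = -57 + 2*40 = -57 + 80 = 23)
-j = -1*23 = -23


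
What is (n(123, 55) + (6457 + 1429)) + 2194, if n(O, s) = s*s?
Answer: 13105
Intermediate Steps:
n(O, s) = s²
(n(123, 55) + (6457 + 1429)) + 2194 = (55² + (6457 + 1429)) + 2194 = (3025 + 7886) + 2194 = 10911 + 2194 = 13105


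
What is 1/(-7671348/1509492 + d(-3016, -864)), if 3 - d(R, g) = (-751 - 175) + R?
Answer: 125791/495606216 ≈ 0.00025381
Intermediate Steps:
d(R, g) = 929 - R (d(R, g) = 3 - ((-751 - 175) + R) = 3 - (-926 + R) = 3 + (926 - R) = 929 - R)
1/(-7671348/1509492 + d(-3016, -864)) = 1/(-7671348/1509492 + (929 - 1*(-3016))) = 1/(-7671348*1/1509492 + (929 + 3016)) = 1/(-639279/125791 + 3945) = 1/(495606216/125791) = 125791/495606216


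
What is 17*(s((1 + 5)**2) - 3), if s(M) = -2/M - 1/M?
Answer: -629/12 ≈ -52.417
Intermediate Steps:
s(M) = -3/M
17*(s((1 + 5)**2) - 3) = 17*(-3/(1 + 5)**2 - 3) = 17*(-3/(6**2) - 3) = 17*(-3/36 - 3) = 17*(-3*1/36 - 3) = 17*(-1/12 - 3) = 17*(-37/12) = -629/12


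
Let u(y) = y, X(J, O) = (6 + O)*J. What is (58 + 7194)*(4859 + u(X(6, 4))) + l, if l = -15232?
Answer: 35657356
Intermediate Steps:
X(J, O) = J*(6 + O)
(58 + 7194)*(4859 + u(X(6, 4))) + l = (58 + 7194)*(4859 + 6*(6 + 4)) - 15232 = 7252*(4859 + 6*10) - 15232 = 7252*(4859 + 60) - 15232 = 7252*4919 - 15232 = 35672588 - 15232 = 35657356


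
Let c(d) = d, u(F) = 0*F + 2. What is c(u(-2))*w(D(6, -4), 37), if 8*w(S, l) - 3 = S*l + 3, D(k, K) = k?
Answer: 57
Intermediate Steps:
u(F) = 2 (u(F) = 0 + 2 = 2)
w(S, l) = 3/4 + S*l/8 (w(S, l) = 3/8 + (S*l + 3)/8 = 3/8 + (3 + S*l)/8 = 3/8 + (3/8 + S*l/8) = 3/4 + S*l/8)
c(u(-2))*w(D(6, -4), 37) = 2*(3/4 + (1/8)*6*37) = 2*(3/4 + 111/4) = 2*(57/2) = 57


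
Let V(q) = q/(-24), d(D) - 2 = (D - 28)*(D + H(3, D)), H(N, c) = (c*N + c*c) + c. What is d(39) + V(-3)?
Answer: 151025/8 ≈ 18878.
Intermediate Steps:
H(N, c) = c + c**2 + N*c (H(N, c) = (N*c + c**2) + c = (c**2 + N*c) + c = c + c**2 + N*c)
d(D) = 2 + (-28 + D)*(D + D*(4 + D)) (d(D) = 2 + (D - 28)*(D + D*(1 + 3 + D)) = 2 + (-28 + D)*(D + D*(4 + D)))
V(q) = -q/24 (V(q) = q*(-1/24) = -q/24)
d(39) + V(-3) = (2 + 39**3 - 140*39 - 23*39**2) - 1/24*(-3) = (2 + 59319 - 5460 - 23*1521) + 1/8 = (2 + 59319 - 5460 - 34983) + 1/8 = 18878 + 1/8 = 151025/8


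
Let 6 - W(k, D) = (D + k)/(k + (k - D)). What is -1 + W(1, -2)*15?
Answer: 371/4 ≈ 92.750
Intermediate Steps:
W(k, D) = 6 - (D + k)/(-D + 2*k) (W(k, D) = 6 - (D + k)/(k + (k - D)) = 6 - (D + k)/(-D + 2*k))
-1 + W(1, -2)*15 = -1 + ((-11*1 + 7*(-2))/(-2 - 2*1))*15 = -1 + ((-11 - 14)/(-2 - 2))*15 = -1 + (-25/(-4))*15 = -1 - ¼*(-25)*15 = -1 + (25/4)*15 = -1 + 375/4 = 371/4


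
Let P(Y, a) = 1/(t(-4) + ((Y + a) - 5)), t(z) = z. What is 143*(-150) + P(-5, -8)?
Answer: -471901/22 ≈ -21450.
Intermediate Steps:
P(Y, a) = 1/(-9 + Y + a) (P(Y, a) = 1/(-4 + ((Y + a) - 5)) = 1/(-4 + (-5 + Y + a)) = 1/(-9 + Y + a))
143*(-150) + P(-5, -8) = 143*(-150) + 1/(-9 - 5 - 8) = -21450 + 1/(-22) = -21450 - 1/22 = -471901/22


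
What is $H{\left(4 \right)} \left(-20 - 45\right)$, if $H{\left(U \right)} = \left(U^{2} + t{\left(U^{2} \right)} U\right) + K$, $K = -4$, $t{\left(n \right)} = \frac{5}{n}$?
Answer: $- \frac{3445}{4} \approx -861.25$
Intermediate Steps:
$H{\left(U \right)} = -4 + U^{2} + \frac{5}{U}$ ($H{\left(U \right)} = \left(U^{2} + \frac{5}{U^{2}} U\right) - 4 = \left(U^{2} + \frac{5}{U}\right) - 4 = -4 + U^{2} + \frac{5}{U}$)
$H{\left(4 \right)} \left(-20 - 45\right) = \left(-4 + 4^{2} + \frac{5}{4}\right) \left(-20 - 45\right) = \left(-4 + 16 + 5 \cdot \frac{1}{4}\right) \left(-65\right) = \left(-4 + 16 + \frac{5}{4}\right) \left(-65\right) = \frac{53}{4} \left(-65\right) = - \frac{3445}{4}$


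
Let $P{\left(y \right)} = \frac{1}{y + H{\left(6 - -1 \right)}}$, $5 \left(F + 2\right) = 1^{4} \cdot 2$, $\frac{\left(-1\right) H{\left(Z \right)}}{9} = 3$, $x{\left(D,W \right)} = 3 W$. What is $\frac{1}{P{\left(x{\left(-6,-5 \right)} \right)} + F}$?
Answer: $- \frac{210}{341} \approx -0.61584$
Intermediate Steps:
$H{\left(Z \right)} = -27$ ($H{\left(Z \right)} = \left(-9\right) 3 = -27$)
$F = - \frac{8}{5}$ ($F = -2 + \frac{1^{4} \cdot 2}{5} = -2 + \frac{1 \cdot 2}{5} = -2 + \frac{1}{5} \cdot 2 = -2 + \frac{2}{5} = - \frac{8}{5} \approx -1.6$)
$P{\left(y \right)} = \frac{1}{-27 + y}$ ($P{\left(y \right)} = \frac{1}{y - 27} = \frac{1}{-27 + y}$)
$\frac{1}{P{\left(x{\left(-6,-5 \right)} \right)} + F} = \frac{1}{\frac{1}{-27 + 3 \left(-5\right)} - \frac{8}{5}} = \frac{1}{\frac{1}{-27 - 15} - \frac{8}{5}} = \frac{1}{\frac{1}{-42} - \frac{8}{5}} = \frac{1}{- \frac{1}{42} - \frac{8}{5}} = \frac{1}{- \frac{341}{210}} = - \frac{210}{341}$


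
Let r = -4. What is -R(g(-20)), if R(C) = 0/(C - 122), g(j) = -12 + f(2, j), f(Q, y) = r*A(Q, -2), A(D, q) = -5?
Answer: 0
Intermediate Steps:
f(Q, y) = 20 (f(Q, y) = -4*(-5) = 20)
g(j) = 8 (g(j) = -12 + 20 = 8)
R(C) = 0 (R(C) = 0/(-122 + C) = 0)
-R(g(-20)) = -1*0 = 0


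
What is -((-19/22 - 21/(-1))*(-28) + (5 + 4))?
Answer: 6103/11 ≈ 554.82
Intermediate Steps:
-((-19/22 - 21/(-1))*(-28) + (5 + 4)) = -((-19*1/22 - 21*(-1))*(-28) + 9) = -((-19/22 + 21)*(-28) + 9) = -((443/22)*(-28) + 9) = -(-6202/11 + 9) = -1*(-6103/11) = 6103/11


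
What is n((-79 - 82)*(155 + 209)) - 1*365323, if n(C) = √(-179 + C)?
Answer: -365323 + I*√58783 ≈ -3.6532e+5 + 242.45*I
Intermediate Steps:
n((-79 - 82)*(155 + 209)) - 1*365323 = √(-179 + (-79 - 82)*(155 + 209)) - 1*365323 = √(-179 - 161*364) - 365323 = √(-179 - 58604) - 365323 = √(-58783) - 365323 = I*√58783 - 365323 = -365323 + I*√58783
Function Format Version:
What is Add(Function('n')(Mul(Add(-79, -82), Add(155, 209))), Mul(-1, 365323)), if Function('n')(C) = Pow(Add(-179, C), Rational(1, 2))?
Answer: Add(-365323, Mul(I, Pow(58783, Rational(1, 2)))) ≈ Add(-3.6532e+5, Mul(242.45, I))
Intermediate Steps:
Add(Function('n')(Mul(Add(-79, -82), Add(155, 209))), Mul(-1, 365323)) = Add(Pow(Add(-179, Mul(Add(-79, -82), Add(155, 209))), Rational(1, 2)), Mul(-1, 365323)) = Add(Pow(Add(-179, Mul(-161, 364)), Rational(1, 2)), -365323) = Add(Pow(Add(-179, -58604), Rational(1, 2)), -365323) = Add(Pow(-58783, Rational(1, 2)), -365323) = Add(Mul(I, Pow(58783, Rational(1, 2))), -365323) = Add(-365323, Mul(I, Pow(58783, Rational(1, 2))))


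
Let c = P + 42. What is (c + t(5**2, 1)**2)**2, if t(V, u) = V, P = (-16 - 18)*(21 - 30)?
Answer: 946729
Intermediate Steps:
P = 306 (P = -34*(-9) = 306)
c = 348 (c = 306 + 42 = 348)
(c + t(5**2, 1)**2)**2 = (348 + (5**2)**2)**2 = (348 + 25**2)**2 = (348 + 625)**2 = 973**2 = 946729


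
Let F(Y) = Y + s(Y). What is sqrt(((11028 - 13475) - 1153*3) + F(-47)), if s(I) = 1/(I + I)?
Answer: I*sqrt(52600802)/94 ≈ 77.156*I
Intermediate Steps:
s(I) = 1/(2*I)
F(Y) = Y + 1/(2*Y)
sqrt(((11028 - 13475) - 1153*3) + F(-47)) = sqrt(((11028 - 13475) - 1153*3) + (-47 + (1/2)/(-47))) = sqrt((-2447 - 3459) + (-47 + (1/2)*(-1/47))) = sqrt(-5906 + (-47 - 1/94)) = sqrt(-5906 - 4419/94) = sqrt(-559583/94) = I*sqrt(52600802)/94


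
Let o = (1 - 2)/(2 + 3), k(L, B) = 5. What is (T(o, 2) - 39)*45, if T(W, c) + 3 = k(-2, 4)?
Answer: -1665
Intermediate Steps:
o = -⅕ (o = -1/5 = -1*⅕ = -⅕ ≈ -0.20000)
T(W, c) = 2 (T(W, c) = -3 + 5 = 2)
(T(o, 2) - 39)*45 = (2 - 39)*45 = -37*45 = -1665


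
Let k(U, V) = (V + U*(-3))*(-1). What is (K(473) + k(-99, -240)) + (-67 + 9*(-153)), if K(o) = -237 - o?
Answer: -2211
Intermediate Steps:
k(U, V) = -V + 3*U (k(U, V) = (V - 3*U)*(-1) = -V + 3*U)
(K(473) + k(-99, -240)) + (-67 + 9*(-153)) = ((-237 - 1*473) + (-1*(-240) + 3*(-99))) + (-67 + 9*(-153)) = ((-237 - 473) + (240 - 297)) + (-67 - 1377) = (-710 - 57) - 1444 = -767 - 1444 = -2211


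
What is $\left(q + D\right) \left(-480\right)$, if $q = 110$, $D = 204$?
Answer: $-150720$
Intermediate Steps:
$\left(q + D\right) \left(-480\right) = \left(110 + 204\right) \left(-480\right) = 314 \left(-480\right) = -150720$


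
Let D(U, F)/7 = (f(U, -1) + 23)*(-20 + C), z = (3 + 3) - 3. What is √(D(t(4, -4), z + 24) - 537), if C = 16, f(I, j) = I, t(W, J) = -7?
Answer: I*√985 ≈ 31.385*I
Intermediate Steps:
z = 3 (z = 6 - 3 = 3)
D(U, F) = -644 - 28*U (D(U, F) = 7*((U + 23)*(-20 + 16)) = 7*((23 + U)*(-4)) = 7*(-92 - 4*U) = -644 - 28*U)
√(D(t(4, -4), z + 24) - 537) = √((-644 - 28*(-7)) - 537) = √((-644 + 196) - 537) = √(-448 - 537) = √(-985) = I*√985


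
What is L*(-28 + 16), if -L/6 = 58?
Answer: 4176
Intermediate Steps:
L = -348 (L = -6*58 = -348)
L*(-28 + 16) = -348*(-28 + 16) = -348*(-12) = 4176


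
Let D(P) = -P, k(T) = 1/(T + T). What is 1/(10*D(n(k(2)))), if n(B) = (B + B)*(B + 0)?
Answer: -⅘ ≈ -0.80000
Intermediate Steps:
k(T) = 1/(2*T)
n(B) = 2*B² (n(B) = (2*B)*B = 2*B²)
1/(10*D(n(k(2)))) = 1/(10*(-2*((½)/2)²)) = 1/(10*(-2*((½)*(½))²)) = 1/(10*(-2*(¼)²)) = 1/(10*(-2/16)) = 1/(10*(-1*⅛)) = 1/(10*(-⅛)) = 1/(-5/4) = -⅘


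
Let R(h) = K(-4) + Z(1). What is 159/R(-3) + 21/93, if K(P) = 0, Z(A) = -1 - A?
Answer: -4915/62 ≈ -79.274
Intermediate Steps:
R(h) = -2 (R(h) = 0 + (-1 - 1*1) = 0 + (-1 - 1) = 0 - 2 = -2)
159/R(-3) + 21/93 = 159/(-2) + 21/93 = 159*(-½) + 21*(1/93) = -159/2 + 7/31 = -4915/62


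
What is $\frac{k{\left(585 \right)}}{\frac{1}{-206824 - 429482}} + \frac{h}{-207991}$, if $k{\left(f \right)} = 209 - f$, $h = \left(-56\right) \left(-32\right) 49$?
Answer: $\frac{7108866614384}{29713} \approx 2.3925 \cdot 10^{8}$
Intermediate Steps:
$h = 87808$ ($h = 1792 \cdot 49 = 87808$)
$\frac{k{\left(585 \right)}}{\frac{1}{-206824 - 429482}} + \frac{h}{-207991} = \frac{209 - 585}{\frac{1}{-206824 - 429482}} + \frac{87808}{-207991} = \frac{209 - 585}{\frac{1}{-636306}} + 87808 \left(- \frac{1}{207991}\right) = - \frac{376}{- \frac{1}{636306}} - \frac{12544}{29713} = \left(-376\right) \left(-636306\right) - \frac{12544}{29713} = 239251056 - \frac{12544}{29713} = \frac{7108866614384}{29713}$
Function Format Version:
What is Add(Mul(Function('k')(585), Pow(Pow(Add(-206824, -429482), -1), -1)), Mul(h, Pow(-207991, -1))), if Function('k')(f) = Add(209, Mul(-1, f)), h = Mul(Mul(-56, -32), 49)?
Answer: Rational(7108866614384, 29713) ≈ 2.3925e+8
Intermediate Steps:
h = 87808 (h = Mul(1792, 49) = 87808)
Add(Mul(Function('k')(585), Pow(Pow(Add(-206824, -429482), -1), -1)), Mul(h, Pow(-207991, -1))) = Add(Mul(Add(209, Mul(-1, 585)), Pow(Pow(Add(-206824, -429482), -1), -1)), Mul(87808, Pow(-207991, -1))) = Add(Mul(Add(209, -585), Pow(Pow(-636306, -1), -1)), Mul(87808, Rational(-1, 207991))) = Add(Mul(-376, Pow(Rational(-1, 636306), -1)), Rational(-12544, 29713)) = Add(Mul(-376, -636306), Rational(-12544, 29713)) = Add(239251056, Rational(-12544, 29713)) = Rational(7108866614384, 29713)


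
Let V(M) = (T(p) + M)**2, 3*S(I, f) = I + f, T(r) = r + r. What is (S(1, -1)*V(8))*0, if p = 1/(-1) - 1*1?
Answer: 0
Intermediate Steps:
p = -2 (p = 1*(-1) - 1 = -1 - 1 = -2)
T(r) = 2*r
S(I, f) = I/3 + f/3 (S(I, f) = (I + f)/3 = I/3 + f/3)
V(M) = (-4 + M)**2 (V(M) = (2*(-2) + M)**2 = (-4 + M)**2)
(S(1, -1)*V(8))*0 = (((1/3)*1 + (1/3)*(-1))*(-4 + 8)**2)*0 = ((1/3 - 1/3)*4**2)*0 = (0*16)*0 = 0*0 = 0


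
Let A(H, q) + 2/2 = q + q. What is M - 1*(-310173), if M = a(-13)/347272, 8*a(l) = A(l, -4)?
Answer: 861715184439/2778176 ≈ 3.1017e+5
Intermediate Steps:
A(H, q) = -1 + 2*q (A(H, q) = -1 + (q + q) = -1 + 2*q)
a(l) = -9/8 (a(l) = (-1 + 2*(-4))/8 = (-1 - 8)/8 = (1/8)*(-9) = -9/8)
M = -9/2778176 (M = -9/8/347272 = -9/8*1/347272 = -9/2778176 ≈ -3.2395e-6)
M - 1*(-310173) = -9/2778176 - 1*(-310173) = -9/2778176 + 310173 = 861715184439/2778176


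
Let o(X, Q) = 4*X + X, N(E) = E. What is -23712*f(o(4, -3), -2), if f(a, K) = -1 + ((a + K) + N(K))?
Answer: -355680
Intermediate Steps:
o(X, Q) = 5*X
f(a, K) = -1 + a + 2*K (f(a, K) = -1 + ((a + K) + K) = -1 + ((K + a) + K) = -1 + (a + 2*K) = -1 + a + 2*K)
-23712*f(o(4, -3), -2) = -23712*(-1 + 5*4 + 2*(-2)) = -23712*(-1 + 20 - 4) = -23712*15 = -355680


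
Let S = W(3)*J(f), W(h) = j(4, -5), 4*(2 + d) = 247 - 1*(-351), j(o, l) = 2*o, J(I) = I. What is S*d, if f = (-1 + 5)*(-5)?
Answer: -23600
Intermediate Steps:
f = -20 (f = 4*(-5) = -20)
d = 295/2 (d = -2 + (247 - 1*(-351))/4 = -2 + (247 + 351)/4 = -2 + (¼)*598 = -2 + 299/2 = 295/2 ≈ 147.50)
W(h) = 8 (W(h) = 2*4 = 8)
S = -160 (S = 8*(-20) = -160)
S*d = -160*295/2 = -23600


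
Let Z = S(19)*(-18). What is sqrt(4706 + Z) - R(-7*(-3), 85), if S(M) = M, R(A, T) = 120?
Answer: -120 + 2*sqrt(1091) ≈ -53.939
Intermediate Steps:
Z = -342 (Z = 19*(-18) = -342)
sqrt(4706 + Z) - R(-7*(-3), 85) = sqrt(4706 - 342) - 1*120 = sqrt(4364) - 120 = 2*sqrt(1091) - 120 = -120 + 2*sqrt(1091)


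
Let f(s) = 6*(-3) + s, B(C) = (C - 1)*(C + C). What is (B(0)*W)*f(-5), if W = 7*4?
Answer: 0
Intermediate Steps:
W = 28
B(C) = 2*C*(-1 + C) (B(C) = (-1 + C)*(2*C) = 2*C*(-1 + C))
f(s) = -18 + s
(B(0)*W)*f(-5) = ((2*0*(-1 + 0))*28)*(-18 - 5) = ((2*0*(-1))*28)*(-23) = (0*28)*(-23) = 0*(-23) = 0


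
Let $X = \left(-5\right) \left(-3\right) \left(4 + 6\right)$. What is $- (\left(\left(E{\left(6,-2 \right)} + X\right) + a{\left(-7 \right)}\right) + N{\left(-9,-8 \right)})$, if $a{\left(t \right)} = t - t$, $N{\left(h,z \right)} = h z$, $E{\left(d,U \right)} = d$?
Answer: $-228$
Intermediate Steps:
$a{\left(t \right)} = 0$
$X = 150$ ($X = 15 \cdot 10 = 150$)
$- (\left(\left(E{\left(6,-2 \right)} + X\right) + a{\left(-7 \right)}\right) + N{\left(-9,-8 \right)}) = - (\left(\left(6 + 150\right) + 0\right) - -72) = - (\left(156 + 0\right) + 72) = - (156 + 72) = \left(-1\right) 228 = -228$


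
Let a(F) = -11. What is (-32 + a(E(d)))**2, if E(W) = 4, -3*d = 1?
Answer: 1849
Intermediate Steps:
d = -1/3 (d = -1/3*1 = -1/3 ≈ -0.33333)
(-32 + a(E(d)))**2 = (-32 - 11)**2 = (-43)**2 = 1849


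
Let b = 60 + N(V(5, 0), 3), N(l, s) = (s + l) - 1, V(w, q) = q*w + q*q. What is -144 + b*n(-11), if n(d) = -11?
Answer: -826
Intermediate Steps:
V(w, q) = q**2 + q*w (V(w, q) = q*w + q**2 = q**2 + q*w)
N(l, s) = -1 + l + s (N(l, s) = (l + s) - 1 = -1 + l + s)
b = 62 (b = 60 + (-1 + 0*(0 + 5) + 3) = 60 + (-1 + 0*5 + 3) = 60 + (-1 + 0 + 3) = 60 + 2 = 62)
-144 + b*n(-11) = -144 + 62*(-11) = -144 - 682 = -826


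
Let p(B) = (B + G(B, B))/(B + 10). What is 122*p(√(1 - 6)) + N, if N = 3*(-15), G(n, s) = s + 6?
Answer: 109/3 + 244*I*√5/15 ≈ 36.333 + 36.373*I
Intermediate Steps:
G(n, s) = 6 + s
p(B) = (6 + 2*B)/(10 + B) (p(B) = (B + (6 + B))/(B + 10) = (6 + 2*B)/(10 + B))
N = -45
122*p(√(1 - 6)) + N = 122*(2*(3 + √(1 - 6))/(10 + √(1 - 6))) - 45 = 122*(2*(3 + √(-5))/(10 + √(-5))) - 45 = 122*(2*(3 + I*√5)/(10 + I*√5)) - 45 = 244*(3 + I*√5)/(10 + I*√5) - 45 = -45 + 244*(3 + I*√5)/(10 + I*√5)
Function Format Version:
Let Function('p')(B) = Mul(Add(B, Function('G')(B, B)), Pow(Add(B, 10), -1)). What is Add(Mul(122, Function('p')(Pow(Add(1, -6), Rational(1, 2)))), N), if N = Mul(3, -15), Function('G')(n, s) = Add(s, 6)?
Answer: Add(Rational(109, 3), Mul(Rational(244, 15), I, Pow(5, Rational(1, 2)))) ≈ Add(36.333, Mul(36.373, I))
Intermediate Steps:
Function('G')(n, s) = Add(6, s)
Function('p')(B) = Mul(Pow(Add(10, B), -1), Add(6, Mul(2, B))) (Function('p')(B) = Mul(Add(B, Add(6, B)), Pow(Add(B, 10), -1)) = Mul(Add(6, Mul(2, B)), Pow(Add(10, B), -1)) = Mul(Pow(Add(10, B), -1), Add(6, Mul(2, B))))
N = -45
Add(Mul(122, Function('p')(Pow(Add(1, -6), Rational(1, 2)))), N) = Add(Mul(122, Mul(2, Pow(Add(10, Pow(Add(1, -6), Rational(1, 2))), -1), Add(3, Pow(Add(1, -6), Rational(1, 2))))), -45) = Add(Mul(122, Mul(2, Pow(Add(10, Pow(-5, Rational(1, 2))), -1), Add(3, Pow(-5, Rational(1, 2))))), -45) = Add(Mul(122, Mul(2, Pow(Add(10, Mul(I, Pow(5, Rational(1, 2)))), -1), Add(3, Mul(I, Pow(5, Rational(1, 2)))))), -45) = Add(Mul(244, Pow(Add(10, Mul(I, Pow(5, Rational(1, 2)))), -1), Add(3, Mul(I, Pow(5, Rational(1, 2))))), -45) = Add(-45, Mul(244, Pow(Add(10, Mul(I, Pow(5, Rational(1, 2)))), -1), Add(3, Mul(I, Pow(5, Rational(1, 2))))))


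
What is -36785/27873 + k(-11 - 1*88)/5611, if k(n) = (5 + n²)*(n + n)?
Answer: -54324282959/156395403 ≈ -347.35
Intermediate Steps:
k(n) = 2*n*(5 + n²) (k(n) = (5 + n²)*(2*n) = 2*n*(5 + n²))
-36785/27873 + k(-11 - 1*88)/5611 = -36785/27873 + (2*(-11 - 1*88)*(5 + (-11 - 1*88)²))/5611 = -36785*1/27873 + (2*(-11 - 88)*(5 + (-11 - 88)²))*(1/5611) = -36785/27873 + (2*(-99)*(5 + (-99)²))*(1/5611) = -36785/27873 + (2*(-99)*(5 + 9801))*(1/5611) = -36785/27873 + (2*(-99)*9806)*(1/5611) = -36785/27873 - 1941588*1/5611 = -36785/27873 - 1941588/5611 = -54324282959/156395403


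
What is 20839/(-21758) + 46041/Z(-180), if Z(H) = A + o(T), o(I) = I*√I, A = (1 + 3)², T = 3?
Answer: 16023389117/4982582 - 138123*√3/229 ≈ 2171.2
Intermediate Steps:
A = 16 (A = 4² = 16)
o(I) = I^(3/2)
Z(H) = 16 + 3*√3 (Z(H) = 16 + 3^(3/2) = 16 + 3*√3)
20839/(-21758) + 46041/Z(-180) = 20839/(-21758) + 46041/(16 + 3*√3) = 20839*(-1/21758) + 46041/(16 + 3*√3) = -20839/21758 + 46041/(16 + 3*√3)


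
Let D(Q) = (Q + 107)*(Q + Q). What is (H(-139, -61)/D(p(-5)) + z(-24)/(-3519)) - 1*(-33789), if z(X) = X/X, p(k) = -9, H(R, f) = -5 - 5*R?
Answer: 11652407125/344862 ≈ 33789.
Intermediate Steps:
D(Q) = 2*Q*(107 + Q) (D(Q) = (107 + Q)*(2*Q) = 2*Q*(107 + Q))
z(X) = 1
(H(-139, -61)/D(p(-5)) + z(-24)/(-3519)) - 1*(-33789) = ((-5 - 5*(-139))/((2*(-9)*(107 - 9))) + 1/(-3519)) - 1*(-33789) = ((-5 + 695)/((2*(-9)*98)) + 1*(-1/3519)) + 33789 = (690/(-1764) - 1/3519) + 33789 = (690*(-1/1764) - 1/3519) + 33789 = (-115/294 - 1/3519) + 33789 = -134993/344862 + 33789 = 11652407125/344862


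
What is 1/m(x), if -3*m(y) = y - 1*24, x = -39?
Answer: 1/21 ≈ 0.047619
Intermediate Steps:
m(y) = 8 - y/3 (m(y) = -(y - 1*24)/3 = -(y - 24)/3 = -(-24 + y)/3 = 8 - y/3)
1/m(x) = 1/(8 - ⅓*(-39)) = 1/(8 + 13) = 1/21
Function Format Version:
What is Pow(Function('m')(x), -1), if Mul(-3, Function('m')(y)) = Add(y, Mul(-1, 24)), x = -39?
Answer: Rational(1, 21) ≈ 0.047619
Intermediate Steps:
Function('m')(y) = Add(8, Mul(Rational(-1, 3), y)) (Function('m')(y) = Mul(Rational(-1, 3), Add(y, Mul(-1, 24))) = Mul(Rational(-1, 3), Add(y, -24)) = Mul(Rational(-1, 3), Add(-24, y)) = Add(8, Mul(Rational(-1, 3), y)))
Pow(Function('m')(x), -1) = Pow(Add(8, Mul(Rational(-1, 3), -39)), -1) = Pow(Add(8, 13), -1) = Pow(21, -1) = Rational(1, 21)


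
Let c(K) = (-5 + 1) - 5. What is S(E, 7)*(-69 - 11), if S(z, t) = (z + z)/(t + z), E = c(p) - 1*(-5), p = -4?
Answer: 640/3 ≈ 213.33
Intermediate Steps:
c(K) = -9 (c(K) = -4 - 5 = -9)
E = -4 (E = -9 - 1*(-5) = -9 + 5 = -4)
S(z, t) = 2*z/(t + z) (S(z, t) = (2*z)/(t + z) = 2*z/(t + z))
S(E, 7)*(-69 - 11) = (2*(-4)/(7 - 4))*(-69 - 11) = (2*(-4)/3)*(-80) = (2*(-4)*(⅓))*(-80) = -8/3*(-80) = 640/3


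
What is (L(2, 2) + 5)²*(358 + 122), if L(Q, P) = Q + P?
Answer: 38880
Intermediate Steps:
L(Q, P) = P + Q
(L(2, 2) + 5)²*(358 + 122) = ((2 + 2) + 5)²*(358 + 122) = (4 + 5)²*480 = 9²*480 = 81*480 = 38880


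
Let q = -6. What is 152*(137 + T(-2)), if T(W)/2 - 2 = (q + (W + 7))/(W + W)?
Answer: 21508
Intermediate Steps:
T(W) = 4 + (1 + W)/W (T(W) = 4 + 2*((-6 + (W + 7))/(W + W)) = 4 + 2*((-6 + (7 + W))/((2*W))) = 4 + 2*((1 + W)*(1/(2*W))) = 4 + 2*((1 + W)/(2*W)) = 4 + (1 + W)/W)
152*(137 + T(-2)) = 152*(137 + (5 + 1/(-2))) = 152*(137 + (5 - ½)) = 152*(137 + 9/2) = 152*(283/2) = 21508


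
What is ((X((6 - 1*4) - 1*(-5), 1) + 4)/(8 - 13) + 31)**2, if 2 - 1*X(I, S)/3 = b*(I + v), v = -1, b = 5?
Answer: 2209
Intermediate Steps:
X(I, S) = 21 - 15*I (X(I, S) = 6 - 15*(I - 1) = 6 - 15*(-1 + I) = 6 - 3*(-5 + 5*I) = 6 + (15 - 15*I) = 21 - 15*I)
((X((6 - 1*4) - 1*(-5), 1) + 4)/(8 - 13) + 31)**2 = (((21 - 15*((6 - 1*4) - 1*(-5))) + 4)/(8 - 13) + 31)**2 = (((21 - 15*((6 - 4) + 5)) + 4)/(-5) + 31)**2 = (((21 - 15*(2 + 5)) + 4)*(-1/5) + 31)**2 = (((21 - 15*7) + 4)*(-1/5) + 31)**2 = (((21 - 105) + 4)*(-1/5) + 31)**2 = ((-84 + 4)*(-1/5) + 31)**2 = (-80*(-1/5) + 31)**2 = (16 + 31)**2 = 47**2 = 2209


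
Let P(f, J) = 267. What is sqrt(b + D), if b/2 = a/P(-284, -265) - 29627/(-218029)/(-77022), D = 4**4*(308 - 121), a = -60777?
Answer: sqrt(2942167052978530530927027793)/249096606297 ≈ 217.75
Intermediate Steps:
D = 47872 (D = 256*187 = 47872)
b = -340209990073045/747289818891 (b = 2*(-60777/267 - 29627/(-218029)/(-77022)) = 2*(-60777*1/267 - 29627*(-1/218029)*(-1/77022)) = 2*(-20259/89 + (29627/218029)*(-1/77022)) = 2*(-20259/89 - 29627/16793029638) = 2*(-340209990073045/1494579637782) = -340209990073045/747289818891 ≈ -455.26)
sqrt(b + D) = sqrt(-340209990073045/747289818891 + 47872) = sqrt(35434048219876907/747289818891) = sqrt(2942167052978530530927027793)/249096606297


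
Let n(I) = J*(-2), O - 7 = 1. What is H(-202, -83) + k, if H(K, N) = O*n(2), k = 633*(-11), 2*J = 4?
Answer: -6995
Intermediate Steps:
O = 8 (O = 7 + 1 = 8)
J = 2 (J = (½)*4 = 2)
k = -6963
n(I) = -4 (n(I) = 2*(-2) = -4)
H(K, N) = -32 (H(K, N) = 8*(-4) = -32)
H(-202, -83) + k = -32 - 6963 = -6995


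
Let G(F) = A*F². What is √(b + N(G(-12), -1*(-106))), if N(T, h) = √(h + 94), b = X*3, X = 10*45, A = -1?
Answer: √(1350 + 10*√2) ≈ 36.934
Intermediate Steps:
G(F) = -F²
X = 450
b = 1350 (b = 450*3 = 1350)
N(T, h) = √(94 + h)
√(b + N(G(-12), -1*(-106))) = √(1350 + √(94 - 1*(-106))) = √(1350 + √(94 + 106)) = √(1350 + √200) = √(1350 + 10*√2)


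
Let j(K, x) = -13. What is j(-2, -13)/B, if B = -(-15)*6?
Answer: -13/90 ≈ -0.14444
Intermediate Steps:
B = 90 (B = -1*(-90) = 90)
j(-2, -13)/B = -13/90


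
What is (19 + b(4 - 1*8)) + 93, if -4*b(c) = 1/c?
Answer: 1793/16 ≈ 112.06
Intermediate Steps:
b(c) = -1/(4*c)
(19 + b(4 - 1*8)) + 93 = (19 - 1/(4*(4 - 1*8))) + 93 = (19 - 1/(4*(4 - 8))) + 93 = (19 - 1/4/(-4)) + 93 = (19 - 1/4*(-1/4)) + 93 = (19 + 1/16) + 93 = 305/16 + 93 = 1793/16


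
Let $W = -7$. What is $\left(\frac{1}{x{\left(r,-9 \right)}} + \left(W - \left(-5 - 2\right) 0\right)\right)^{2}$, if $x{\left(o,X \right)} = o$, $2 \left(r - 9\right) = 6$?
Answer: $\frac{6889}{144} \approx 47.84$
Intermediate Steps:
$r = 12$ ($r = 9 + \frac{1}{2} \cdot 6 = 9 + 3 = 12$)
$\left(\frac{1}{x{\left(r,-9 \right)}} + \left(W - \left(-5 - 2\right) 0\right)\right)^{2} = \left(\frac{1}{12} - \left(7 + \left(-5 - 2\right) 0\right)\right)^{2} = \left(\frac{1}{12} - \left(7 - 0\right)\right)^{2} = \left(\frac{1}{12} - 7\right)^{2} = \left(- \frac{83}{12}\right)^{2} = \frac{6889}{144}$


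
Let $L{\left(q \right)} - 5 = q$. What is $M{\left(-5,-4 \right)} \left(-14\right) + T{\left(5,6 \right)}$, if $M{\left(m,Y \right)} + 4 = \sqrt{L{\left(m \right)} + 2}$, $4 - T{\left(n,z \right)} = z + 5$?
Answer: $49 - 14 \sqrt{2} \approx 29.201$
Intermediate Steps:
$L{\left(q \right)} = 5 + q$
$T{\left(n,z \right)} = -1 - z$ ($T{\left(n,z \right)} = 4 - \left(z + 5\right) = 4 - \left(5 + z\right) = -1 - z$)
$M{\left(m,Y \right)} = -4 + \sqrt{7 + m}$ ($M{\left(m,Y \right)} = -4 + \sqrt{\left(5 + m\right) + 2} = -4 + \sqrt{7 + m}$)
$M{\left(-5,-4 \right)} \left(-14\right) + T{\left(5,6 \right)} = \left(-4 + \sqrt{7 - 5}\right) \left(-14\right) - 7 = \left(-4 + \sqrt{2}\right) \left(-14\right) - 7 = \left(56 - 14 \sqrt{2}\right) - 7 = 49 - 14 \sqrt{2}$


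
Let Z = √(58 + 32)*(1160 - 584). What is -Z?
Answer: -1728*√10 ≈ -5464.4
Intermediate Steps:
Z = 1728*√10 (Z = √90*576 = (3*√10)*576 = 1728*√10 ≈ 5464.4)
-Z = -1728*√10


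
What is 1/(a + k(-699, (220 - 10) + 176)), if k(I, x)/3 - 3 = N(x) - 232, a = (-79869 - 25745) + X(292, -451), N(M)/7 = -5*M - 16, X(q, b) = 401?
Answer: -1/146766 ≈ -6.8136e-6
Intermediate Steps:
N(M) = -112 - 35*M (N(M) = 7*(-5*M - 16) = 7*(-16 - 5*M) = -112 - 35*M)
a = -105213 (a = (-79869 - 25745) + 401 = -105614 + 401 = -105213)
k(I, x) = -1023 - 105*x (k(I, x) = 9 + 3*((-112 - 35*x) - 232) = 9 + 3*(-344 - 35*x) = 9 + (-1032 - 105*x) = -1023 - 105*x)
1/(a + k(-699, (220 - 10) + 176)) = 1/(-105213 + (-1023 - 105*((220 - 10) + 176))) = 1/(-105213 + (-1023 - 105*(210 + 176))) = 1/(-105213 + (-1023 - 105*386)) = 1/(-105213 + (-1023 - 40530)) = 1/(-105213 - 41553) = 1/(-146766) = -1/146766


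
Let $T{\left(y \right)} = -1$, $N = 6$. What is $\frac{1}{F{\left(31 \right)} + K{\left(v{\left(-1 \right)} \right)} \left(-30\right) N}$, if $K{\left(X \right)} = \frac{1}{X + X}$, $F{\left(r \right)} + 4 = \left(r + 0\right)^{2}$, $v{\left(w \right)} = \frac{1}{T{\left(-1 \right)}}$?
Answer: $\frac{1}{1047} \approx 0.00095511$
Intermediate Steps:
$v{\left(w \right)} = -1$ ($v{\left(w \right)} = \frac{1}{-1} = -1$)
$F{\left(r \right)} = -4 + r^{2}$ ($F{\left(r \right)} = -4 + \left(r + 0\right)^{2} = -4 + r^{2}$)
$K{\left(X \right)} = \frac{1}{2 X}$
$\frac{1}{F{\left(31 \right)} + K{\left(v{\left(-1 \right)} \right)} \left(-30\right) N} = \frac{1}{\left(-4 + 31^{2}\right) + \frac{1}{2 \left(-1\right)} \left(-30\right) 6} = \frac{1}{\left(-4 + 961\right) + \frac{1}{2} \left(-1\right) \left(-30\right) 6} = \frac{1}{957 + \left(- \frac{1}{2}\right) \left(-30\right) 6} = \frac{1}{957 + 15 \cdot 6} = \frac{1}{957 + 90} = \frac{1}{1047}$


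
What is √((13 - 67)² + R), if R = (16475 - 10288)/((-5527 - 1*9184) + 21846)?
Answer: √148492528345/7135 ≈ 54.008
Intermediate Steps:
R = 6187/7135 (R = 6187/((-5527 - 9184) + 21846) = 6187/(-14711 + 21846) = 6187/7135 ≈ 0.86713)
√((13 - 67)² + R) = √((13 - 67)² + 6187/7135) = √((-54)² + 6187/7135) = √(2916 + 6187/7135) = √(20811847/7135) = √148492528345/7135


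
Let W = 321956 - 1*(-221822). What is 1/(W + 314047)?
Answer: 1/857825 ≈ 1.1657e-6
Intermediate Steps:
W = 543778 (W = 321956 + 221822 = 543778)
1/(W + 314047) = 1/(543778 + 314047) = 1/857825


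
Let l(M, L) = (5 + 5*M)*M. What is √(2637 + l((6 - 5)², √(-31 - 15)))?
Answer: √2647 ≈ 51.449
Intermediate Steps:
l(M, L) = M*(5 + 5*M)
√(2637 + l((6 - 5)², √(-31 - 15))) = √(2637 + 5*(6 - 5)²*(1 + (6 - 5)²)) = √(2637 + 5*1²*(1 + 1²)) = √(2637 + 5*1*(1 + 1)) = √(2637 + 5*1*2) = √(2637 + 10) = √2647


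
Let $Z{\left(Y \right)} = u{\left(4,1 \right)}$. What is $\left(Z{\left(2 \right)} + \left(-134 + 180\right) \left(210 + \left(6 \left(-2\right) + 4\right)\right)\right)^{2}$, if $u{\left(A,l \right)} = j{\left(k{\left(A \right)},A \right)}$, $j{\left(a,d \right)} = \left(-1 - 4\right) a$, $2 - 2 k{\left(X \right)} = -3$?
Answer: $\frac{344436481}{4} \approx 8.6109 \cdot 10^{7}$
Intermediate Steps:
$k{\left(X \right)} = \frac{5}{2}$ ($k{\left(X \right)} = 1 - - \frac{3}{2} = 1 + \frac{3}{2} = \frac{5}{2}$)
$j{\left(a,d \right)} = - 5 a$
$u{\left(A,l \right)} = - \frac{25}{2}$ ($u{\left(A,l \right)} = \left(-5\right) \frac{5}{2} = - \frac{25}{2}$)
$Z{\left(Y \right)} = - \frac{25}{2}$
$\left(Z{\left(2 \right)} + \left(-134 + 180\right) \left(210 + \left(6 \left(-2\right) + 4\right)\right)\right)^{2} = \left(- \frac{25}{2} + \left(-134 + 180\right) \left(210 + \left(6 \left(-2\right) + 4\right)\right)\right)^{2} = \left(- \frac{25}{2} + 46 \left(210 + \left(-12 + 4\right)\right)\right)^{2} = \left(- \frac{25}{2} + 46 \left(210 - 8\right)\right)^{2} = \left(- \frac{25}{2} + 46 \cdot 202\right)^{2} = \left(- \frac{25}{2} + 9292\right)^{2} = \left(\frac{18559}{2}\right)^{2} = \frac{344436481}{4}$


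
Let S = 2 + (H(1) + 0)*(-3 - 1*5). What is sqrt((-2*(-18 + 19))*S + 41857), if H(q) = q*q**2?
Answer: sqrt(41869) ≈ 204.62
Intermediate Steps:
H(q) = q**3
S = -6 (S = 2 + (1**3 + 0)*(-3 - 1*5) = 2 + (1 + 0)*(-3 - 5) = 2 + 1*(-8) = 2 - 8 = -6)
sqrt((-2*(-18 + 19))*S + 41857) = sqrt(-2*(-18 + 19)*(-6) + 41857) = sqrt(-2*1*(-6) + 41857) = sqrt(-2*(-6) + 41857) = sqrt(12 + 41857) = sqrt(41869)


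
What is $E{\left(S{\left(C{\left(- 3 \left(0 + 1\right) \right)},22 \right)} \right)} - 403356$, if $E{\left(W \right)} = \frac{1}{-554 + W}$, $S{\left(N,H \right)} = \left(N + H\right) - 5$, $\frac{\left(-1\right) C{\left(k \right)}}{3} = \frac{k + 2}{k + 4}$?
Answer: $- \frac{215392105}{534} \approx -4.0336 \cdot 10^{5}$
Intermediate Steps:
$C{\left(k \right)} = - \frac{3 \left(2 + k\right)}{4 + k}$ ($C{\left(k \right)} = - 3 \frac{k + 2}{k + 4} = - 3 \frac{2 + k}{4 + k} = - \frac{3 \left(2 + k\right)}{4 + k}$)
$S{\left(N,H \right)} = -5 + H + N$ ($S{\left(N,H \right)} = \left(H + N\right) - 5 = -5 + H + N$)
$E{\left(S{\left(C{\left(- 3 \left(0 + 1\right) \right)},22 \right)} \right)} - 403356 = \frac{1}{-554 + \left(-5 + 22 + \frac{3 \left(-2 - - 3 \left(0 + 1\right)\right)}{4 - 3 \left(0 + 1\right)}\right)} - 403356 = \frac{1}{-554 + \left(-5 + 22 + \frac{3 \left(-2 - \left(-3\right) 1\right)}{4 - 3}\right)} - 403356 = \frac{1}{-554 + \left(-5 + 22 + \frac{3 \left(-2 - -3\right)}{4 - 3}\right)} - 403356 = \frac{1}{-554 + \left(-5 + 22 + \frac{3 \left(-2 + 3\right)}{1}\right)} - 403356 = \frac{1}{-554 + \left(-5 + 22 + 3 \cdot 1 \cdot 1\right)} - 403356 = \frac{1}{-554 + \left(-5 + 22 + 3\right)} - 403356 = \frac{1}{-554 + 20} - 403356 = \frac{1}{-534} - 403356 = - \frac{1}{534} - 403356 = - \frac{215392105}{534}$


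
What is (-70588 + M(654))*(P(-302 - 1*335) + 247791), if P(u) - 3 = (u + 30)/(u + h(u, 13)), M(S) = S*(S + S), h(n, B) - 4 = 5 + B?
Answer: 119605451393948/615 ≈ 1.9448e+11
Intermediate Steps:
h(n, B) = 9 + B (h(n, B) = 4 + (5 + B) = 9 + B)
M(S) = 2*S² (M(S) = S*(2*S) = 2*S²)
P(u) = 3 + (30 + u)/(22 + u) (P(u) = 3 + (u + 30)/(u + (9 + 13)) = 3 + (30 + u)/(u + 22) = 3 + (30 + u)/(22 + u))
(-70588 + M(654))*(P(-302 - 1*335) + 247791) = (-70588 + 2*654²)*(4*(24 + (-302 - 1*335))/(22 + (-302 - 1*335)) + 247791) = (-70588 + 2*427716)*(4*(24 + (-302 - 335))/(22 + (-302 - 335)) + 247791) = (-70588 + 855432)*(4*(24 - 637)/(22 - 637) + 247791) = 784844*(4*(-613)/(-615) + 247791) = 784844*(4*(-1/615)*(-613) + 247791) = 784844*(2452/615 + 247791) = 784844*(152393917/615) = 119605451393948/615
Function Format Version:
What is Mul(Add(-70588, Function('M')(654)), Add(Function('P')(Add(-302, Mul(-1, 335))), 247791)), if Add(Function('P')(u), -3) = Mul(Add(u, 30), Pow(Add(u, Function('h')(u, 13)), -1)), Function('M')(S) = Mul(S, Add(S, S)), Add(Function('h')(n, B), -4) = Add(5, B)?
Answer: Rational(119605451393948, 615) ≈ 1.9448e+11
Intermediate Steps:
Function('h')(n, B) = Add(9, B) (Function('h')(n, B) = Add(4, Add(5, B)) = Add(9, B))
Function('M')(S) = Mul(2, Pow(S, 2)) (Function('M')(S) = Mul(S, Mul(2, S)) = Mul(2, Pow(S, 2)))
Function('P')(u) = Add(3, Mul(Pow(Add(22, u), -1), Add(30, u))) (Function('P')(u) = Add(3, Mul(Add(u, 30), Pow(Add(u, Add(9, 13)), -1))) = Add(3, Mul(Add(30, u), Pow(Add(u, 22), -1))) = Add(3, Mul(Add(30, u), Pow(Add(22, u), -1))) = Add(3, Mul(Pow(Add(22, u), -1), Add(30, u))))
Mul(Add(-70588, Function('M')(654)), Add(Function('P')(Add(-302, Mul(-1, 335))), 247791)) = Mul(Add(-70588, Mul(2, Pow(654, 2))), Add(Mul(4, Pow(Add(22, Add(-302, Mul(-1, 335))), -1), Add(24, Add(-302, Mul(-1, 335)))), 247791)) = Mul(Add(-70588, Mul(2, 427716)), Add(Mul(4, Pow(Add(22, Add(-302, -335)), -1), Add(24, Add(-302, -335))), 247791)) = Mul(Add(-70588, 855432), Add(Mul(4, Pow(Add(22, -637), -1), Add(24, -637)), 247791)) = Mul(784844, Add(Mul(4, Pow(-615, -1), -613), 247791)) = Mul(784844, Add(Mul(4, Rational(-1, 615), -613), 247791)) = Mul(784844, Add(Rational(2452, 615), 247791)) = Mul(784844, Rational(152393917, 615)) = Rational(119605451393948, 615)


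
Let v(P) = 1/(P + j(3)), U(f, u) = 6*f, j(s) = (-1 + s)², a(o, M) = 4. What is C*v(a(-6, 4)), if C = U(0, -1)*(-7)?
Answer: 0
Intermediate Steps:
v(P) = 1/(4 + P) (v(P) = 1/(P + (-1 + 3)²) = 1/(P + 2²) = 1/(P + 4) = 1/(4 + P))
C = 0 (C = (6*0)*(-7) = 0*(-7) = 0)
C*v(a(-6, 4)) = 0/(4 + 4) = 0/8 = 0*(⅛) = 0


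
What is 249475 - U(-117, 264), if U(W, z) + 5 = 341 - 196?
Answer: 249335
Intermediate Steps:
U(W, z) = 140 (U(W, z) = -5 + (341 - 196) = -5 + 145 = 140)
249475 - U(-117, 264) = 249475 - 1*140 = 249475 - 140 = 249335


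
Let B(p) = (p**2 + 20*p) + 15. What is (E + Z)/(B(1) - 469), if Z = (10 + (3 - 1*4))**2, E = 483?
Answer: -564/433 ≈ -1.3025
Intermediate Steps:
Z = 81 (Z = (10 + (3 - 4))**2 = (10 - 1)**2 = 9**2 = 81)
B(p) = 15 + p**2 + 20*p
(E + Z)/(B(1) - 469) = (483 + 81)/((15 + 1**2 + 20*1) - 469) = 564/((15 + 1 + 20) - 469) = 564/(36 - 469) = 564/(-433) = 564*(-1/433) = -564/433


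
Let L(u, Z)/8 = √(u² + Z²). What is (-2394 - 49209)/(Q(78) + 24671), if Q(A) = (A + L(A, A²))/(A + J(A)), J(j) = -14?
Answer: -1303716356256/622735280881 + 515204352*√6085/622735280881 ≈ -2.0290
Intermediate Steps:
L(u, Z) = 8*√(Z² + u²) (L(u, Z) = 8*√(u² + Z²) = 8*√(Z² + u²))
Q(A) = (A + 8*√(A² + A⁴))/(-14 + A) (Q(A) = (A + 8*√((A²)² + A²))/(A - 14) = (A + 8*√(A⁴ + A²))/(-14 + A) = (A + 8*√(A² + A⁴))/(-14 + A))
(-2394 - 49209)/(Q(78) + 24671) = (-2394 - 49209)/((78 + 8*√(78² + 78⁴))/(-14 + 78) + 24671) = -51603/((78 + 8*√(6084 + 37015056))/64 + 24671) = -51603/((78 + 8*√37021140)/64 + 24671) = -51603/((78 + 8*(78*√6085))/64 + 24671) = -51603/((78 + 624*√6085)/64 + 24671) = -51603/((39/32 + 39*√6085/4) + 24671) = -51603/(789511/32 + 39*√6085/4)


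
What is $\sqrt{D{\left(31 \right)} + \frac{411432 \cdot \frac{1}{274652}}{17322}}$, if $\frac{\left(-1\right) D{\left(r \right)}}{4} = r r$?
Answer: $\frac{i \sqrt{3082665528831395549}}{28318583} \approx 62.0 i$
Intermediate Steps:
$D{\left(r \right)} = - 4 r^{2}$ ($D{\left(r \right)} = - 4 r r = - 4 r^{2}$)
$\sqrt{D{\left(31 \right)} + \frac{411432 \cdot \frac{1}{274652}}{17322}} = \sqrt{- 4 \cdot 31^{2} + \frac{411432 \cdot \frac{1}{274652}}{17322}} = \sqrt{\left(-4\right) 961 + 411432 \cdot \frac{1}{274652} \cdot \frac{1}{17322}} = \sqrt{-3844 + \frac{14694}{9809} \cdot \frac{1}{17322}} = \sqrt{-3844 + \frac{2449}{28318583}} = \sqrt{- \frac{108856630603}{28318583}} = \frac{i \sqrt{3082665528831395549}}{28318583}$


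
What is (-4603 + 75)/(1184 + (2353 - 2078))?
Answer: -4528/1459 ≈ -3.1035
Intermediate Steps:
(-4603 + 75)/(1184 + (2353 - 2078)) = -4528/(1184 + 275) = -4528/1459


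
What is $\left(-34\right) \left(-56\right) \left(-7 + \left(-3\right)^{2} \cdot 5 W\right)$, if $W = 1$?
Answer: $72352$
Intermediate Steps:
$\left(-34\right) \left(-56\right) \left(-7 + \left(-3\right)^{2} \cdot 5 W\right) = \left(-34\right) \left(-56\right) \left(-7 + \left(-3\right)^{2} \cdot 5 \cdot 1\right) = 1904 \left(-7 + 9 \cdot 5 \cdot 1\right) = 1904 \left(-7 + 45 \cdot 1\right) = 1904 \left(-7 + 45\right) = 1904 \cdot 38 = 72352$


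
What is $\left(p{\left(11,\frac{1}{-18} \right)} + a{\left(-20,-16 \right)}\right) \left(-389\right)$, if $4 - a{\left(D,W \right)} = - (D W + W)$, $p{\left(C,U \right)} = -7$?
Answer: $-117089$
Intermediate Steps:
$a{\left(D,W \right)} = 4 + W + D W$ ($a{\left(D,W \right)} = 4 - - (D W + W) = 4 - - (W + D W) = 4 - \left(- W - D W\right) = 4 + \left(W + D W\right) = 4 + W + D W$)
$\left(p{\left(11,\frac{1}{-18} \right)} + a{\left(-20,-16 \right)}\right) \left(-389\right) = \left(-7 - -308\right) \left(-389\right) = \left(-7 + \left(4 - 16 + 320\right)\right) \left(-389\right) = \left(-7 + 308\right) \left(-389\right) = 301 \left(-389\right) = -117089$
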